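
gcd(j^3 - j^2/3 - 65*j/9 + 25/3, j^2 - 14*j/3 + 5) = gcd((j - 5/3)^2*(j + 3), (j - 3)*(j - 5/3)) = j - 5/3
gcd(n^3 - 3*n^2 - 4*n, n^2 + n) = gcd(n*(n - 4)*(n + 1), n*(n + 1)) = n^2 + n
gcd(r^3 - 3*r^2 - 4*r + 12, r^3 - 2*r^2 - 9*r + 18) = r^2 - 5*r + 6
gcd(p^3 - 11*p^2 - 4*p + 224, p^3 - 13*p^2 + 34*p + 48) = p - 8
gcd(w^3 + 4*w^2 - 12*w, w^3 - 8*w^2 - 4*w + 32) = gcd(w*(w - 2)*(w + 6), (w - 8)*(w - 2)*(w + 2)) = w - 2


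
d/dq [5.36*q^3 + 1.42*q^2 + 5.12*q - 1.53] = 16.08*q^2 + 2.84*q + 5.12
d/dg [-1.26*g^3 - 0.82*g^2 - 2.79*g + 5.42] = -3.78*g^2 - 1.64*g - 2.79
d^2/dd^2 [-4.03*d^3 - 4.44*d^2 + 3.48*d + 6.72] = -24.18*d - 8.88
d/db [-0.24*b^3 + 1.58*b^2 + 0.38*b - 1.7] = -0.72*b^2 + 3.16*b + 0.38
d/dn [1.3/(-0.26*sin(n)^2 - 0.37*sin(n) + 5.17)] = (0.676*sin(n) + 0.481)*cos(n)/(0.26*sin(n)^2 + 0.37*sin(n) - 5.17)^2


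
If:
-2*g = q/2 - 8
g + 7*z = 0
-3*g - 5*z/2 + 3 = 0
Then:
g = 42/37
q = 424/37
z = -6/37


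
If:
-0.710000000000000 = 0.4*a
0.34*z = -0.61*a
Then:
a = -1.78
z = 3.18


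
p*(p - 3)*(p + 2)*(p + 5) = p^4 + 4*p^3 - 11*p^2 - 30*p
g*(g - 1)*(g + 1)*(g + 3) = g^4 + 3*g^3 - g^2 - 3*g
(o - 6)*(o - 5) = o^2 - 11*o + 30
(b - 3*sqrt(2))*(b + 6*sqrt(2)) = b^2 + 3*sqrt(2)*b - 36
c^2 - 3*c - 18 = (c - 6)*(c + 3)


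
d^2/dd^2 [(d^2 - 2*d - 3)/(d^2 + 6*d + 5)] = -16/(d^3 + 15*d^2 + 75*d + 125)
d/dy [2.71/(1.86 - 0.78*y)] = 2.1138/(0.78*y - 1.86)^2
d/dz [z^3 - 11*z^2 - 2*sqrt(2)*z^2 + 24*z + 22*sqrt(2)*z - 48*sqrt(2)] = 3*z^2 - 22*z - 4*sqrt(2)*z + 24 + 22*sqrt(2)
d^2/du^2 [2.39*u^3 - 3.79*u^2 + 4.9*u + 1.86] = 14.34*u - 7.58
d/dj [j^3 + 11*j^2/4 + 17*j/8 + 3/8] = 3*j^2 + 11*j/2 + 17/8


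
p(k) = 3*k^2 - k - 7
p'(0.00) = -1.00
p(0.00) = -7.00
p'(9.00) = 53.00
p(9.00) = 227.00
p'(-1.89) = -12.34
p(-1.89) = 5.61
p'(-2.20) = -14.20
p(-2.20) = 9.72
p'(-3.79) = -23.74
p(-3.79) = 39.88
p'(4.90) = 28.40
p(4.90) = 60.13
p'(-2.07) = -13.42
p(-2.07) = 7.92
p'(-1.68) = -11.08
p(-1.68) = 3.15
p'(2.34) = 13.04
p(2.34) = 7.09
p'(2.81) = 15.86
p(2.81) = 13.88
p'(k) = 6*k - 1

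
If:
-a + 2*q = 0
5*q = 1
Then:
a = 2/5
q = 1/5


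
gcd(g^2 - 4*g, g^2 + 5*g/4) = g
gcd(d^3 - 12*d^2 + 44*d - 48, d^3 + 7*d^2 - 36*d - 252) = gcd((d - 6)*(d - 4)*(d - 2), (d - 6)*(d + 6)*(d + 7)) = d - 6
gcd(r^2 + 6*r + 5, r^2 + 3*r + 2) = r + 1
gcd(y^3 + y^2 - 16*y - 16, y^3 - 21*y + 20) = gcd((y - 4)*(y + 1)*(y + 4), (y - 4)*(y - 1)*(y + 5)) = y - 4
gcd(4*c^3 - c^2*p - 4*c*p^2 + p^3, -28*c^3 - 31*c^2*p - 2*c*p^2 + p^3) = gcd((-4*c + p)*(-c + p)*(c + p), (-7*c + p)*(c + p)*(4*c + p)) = c + p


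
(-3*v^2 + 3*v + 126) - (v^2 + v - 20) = -4*v^2 + 2*v + 146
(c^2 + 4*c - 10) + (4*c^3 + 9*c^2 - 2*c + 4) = 4*c^3 + 10*c^2 + 2*c - 6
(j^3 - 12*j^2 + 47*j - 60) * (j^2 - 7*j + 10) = j^5 - 19*j^4 + 141*j^3 - 509*j^2 + 890*j - 600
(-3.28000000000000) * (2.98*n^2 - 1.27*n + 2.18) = -9.7744*n^2 + 4.1656*n - 7.1504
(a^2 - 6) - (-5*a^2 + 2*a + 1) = 6*a^2 - 2*a - 7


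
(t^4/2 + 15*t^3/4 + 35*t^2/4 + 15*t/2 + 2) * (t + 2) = t^5/2 + 19*t^4/4 + 65*t^3/4 + 25*t^2 + 17*t + 4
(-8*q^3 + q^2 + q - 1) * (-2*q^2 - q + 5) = 16*q^5 + 6*q^4 - 43*q^3 + 6*q^2 + 6*q - 5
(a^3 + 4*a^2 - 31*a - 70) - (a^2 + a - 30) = a^3 + 3*a^2 - 32*a - 40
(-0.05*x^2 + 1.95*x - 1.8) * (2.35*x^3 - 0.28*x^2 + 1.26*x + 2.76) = -0.1175*x^5 + 4.5965*x^4 - 4.839*x^3 + 2.823*x^2 + 3.114*x - 4.968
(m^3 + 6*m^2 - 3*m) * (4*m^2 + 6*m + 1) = 4*m^5 + 30*m^4 + 25*m^3 - 12*m^2 - 3*m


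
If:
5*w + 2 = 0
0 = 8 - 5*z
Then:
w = -2/5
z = 8/5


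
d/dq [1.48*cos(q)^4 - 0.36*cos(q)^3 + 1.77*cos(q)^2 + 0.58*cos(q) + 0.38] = (-5.92*cos(q)^3 + 1.08*cos(q)^2 - 3.54*cos(q) - 0.58)*sin(q)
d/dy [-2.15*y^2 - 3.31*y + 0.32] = -4.3*y - 3.31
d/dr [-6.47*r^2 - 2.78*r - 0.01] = -12.94*r - 2.78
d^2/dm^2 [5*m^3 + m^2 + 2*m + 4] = 30*m + 2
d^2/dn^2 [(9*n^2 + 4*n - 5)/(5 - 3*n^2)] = 12*(-6*n^3 - 45*n^2 - 30*n - 25)/(27*n^6 - 135*n^4 + 225*n^2 - 125)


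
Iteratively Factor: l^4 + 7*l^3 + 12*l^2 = (l + 3)*(l^3 + 4*l^2) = l*(l + 3)*(l^2 + 4*l) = l^2*(l + 3)*(l + 4)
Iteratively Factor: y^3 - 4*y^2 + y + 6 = (y - 3)*(y^2 - y - 2) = (y - 3)*(y + 1)*(y - 2)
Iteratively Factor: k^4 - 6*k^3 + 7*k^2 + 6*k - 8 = (k - 2)*(k^3 - 4*k^2 - k + 4) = (k - 2)*(k + 1)*(k^2 - 5*k + 4) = (k - 2)*(k - 1)*(k + 1)*(k - 4)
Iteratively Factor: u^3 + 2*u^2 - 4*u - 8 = (u - 2)*(u^2 + 4*u + 4) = (u - 2)*(u + 2)*(u + 2)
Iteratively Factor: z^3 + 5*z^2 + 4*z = (z)*(z^2 + 5*z + 4) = z*(z + 4)*(z + 1)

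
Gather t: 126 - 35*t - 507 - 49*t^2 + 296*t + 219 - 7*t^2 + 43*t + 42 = -56*t^2 + 304*t - 120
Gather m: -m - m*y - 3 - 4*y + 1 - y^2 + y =m*(-y - 1) - y^2 - 3*y - 2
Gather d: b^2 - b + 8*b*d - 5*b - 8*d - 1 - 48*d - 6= b^2 - 6*b + d*(8*b - 56) - 7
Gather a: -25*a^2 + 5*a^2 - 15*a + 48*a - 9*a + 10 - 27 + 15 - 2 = -20*a^2 + 24*a - 4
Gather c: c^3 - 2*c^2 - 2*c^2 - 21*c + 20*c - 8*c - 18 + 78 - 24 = c^3 - 4*c^2 - 9*c + 36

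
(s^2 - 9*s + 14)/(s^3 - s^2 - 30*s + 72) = (s^2 - 9*s + 14)/(s^3 - s^2 - 30*s + 72)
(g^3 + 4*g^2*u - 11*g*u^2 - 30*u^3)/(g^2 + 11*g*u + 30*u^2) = (g^2 - g*u - 6*u^2)/(g + 6*u)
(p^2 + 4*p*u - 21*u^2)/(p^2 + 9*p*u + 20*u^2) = (p^2 + 4*p*u - 21*u^2)/(p^2 + 9*p*u + 20*u^2)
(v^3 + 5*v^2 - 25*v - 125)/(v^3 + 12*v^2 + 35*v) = (v^2 - 25)/(v*(v + 7))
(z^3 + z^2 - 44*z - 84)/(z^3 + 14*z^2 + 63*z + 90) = (z^2 - 5*z - 14)/(z^2 + 8*z + 15)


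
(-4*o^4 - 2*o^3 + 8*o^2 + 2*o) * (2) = -8*o^4 - 4*o^3 + 16*o^2 + 4*o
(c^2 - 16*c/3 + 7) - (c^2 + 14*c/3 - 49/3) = 70/3 - 10*c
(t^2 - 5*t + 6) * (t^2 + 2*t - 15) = t^4 - 3*t^3 - 19*t^2 + 87*t - 90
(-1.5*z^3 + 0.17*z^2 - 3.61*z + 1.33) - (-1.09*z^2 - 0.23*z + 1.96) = -1.5*z^3 + 1.26*z^2 - 3.38*z - 0.63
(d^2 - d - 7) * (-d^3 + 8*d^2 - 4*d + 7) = -d^5 + 9*d^4 - 5*d^3 - 45*d^2 + 21*d - 49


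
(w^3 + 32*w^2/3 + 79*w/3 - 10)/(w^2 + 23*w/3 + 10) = (3*w^2 + 14*w - 5)/(3*w + 5)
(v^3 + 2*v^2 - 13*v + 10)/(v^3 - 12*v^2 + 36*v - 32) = (v^2 + 4*v - 5)/(v^2 - 10*v + 16)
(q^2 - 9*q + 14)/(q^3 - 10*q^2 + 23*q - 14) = 1/(q - 1)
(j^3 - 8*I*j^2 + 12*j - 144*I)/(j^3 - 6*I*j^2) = 1 - 2*I/j + 24/j^2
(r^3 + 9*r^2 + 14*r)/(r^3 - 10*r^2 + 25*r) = (r^2 + 9*r + 14)/(r^2 - 10*r + 25)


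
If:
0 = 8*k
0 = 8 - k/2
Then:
No Solution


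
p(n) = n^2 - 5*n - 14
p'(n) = 2*n - 5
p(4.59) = -15.88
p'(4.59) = 4.18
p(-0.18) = -13.07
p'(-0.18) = -5.36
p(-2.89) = 8.80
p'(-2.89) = -10.78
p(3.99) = -18.03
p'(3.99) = 2.98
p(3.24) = -19.70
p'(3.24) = 1.48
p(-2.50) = 4.75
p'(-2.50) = -10.00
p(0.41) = -15.88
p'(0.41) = -4.18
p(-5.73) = 47.48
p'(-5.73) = -16.46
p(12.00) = 70.00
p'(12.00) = 19.00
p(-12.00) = 190.00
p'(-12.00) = -29.00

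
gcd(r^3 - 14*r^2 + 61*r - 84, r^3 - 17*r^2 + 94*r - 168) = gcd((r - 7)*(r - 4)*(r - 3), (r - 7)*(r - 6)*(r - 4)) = r^2 - 11*r + 28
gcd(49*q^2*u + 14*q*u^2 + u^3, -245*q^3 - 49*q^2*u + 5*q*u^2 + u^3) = 7*q + u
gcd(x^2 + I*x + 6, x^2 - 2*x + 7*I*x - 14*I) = 1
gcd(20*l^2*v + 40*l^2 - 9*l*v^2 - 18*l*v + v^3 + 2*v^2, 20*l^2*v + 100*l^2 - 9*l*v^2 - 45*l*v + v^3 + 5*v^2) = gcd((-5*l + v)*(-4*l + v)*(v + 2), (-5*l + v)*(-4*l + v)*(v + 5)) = 20*l^2 - 9*l*v + v^2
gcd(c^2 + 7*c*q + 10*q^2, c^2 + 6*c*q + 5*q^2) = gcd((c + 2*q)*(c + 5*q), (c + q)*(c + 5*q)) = c + 5*q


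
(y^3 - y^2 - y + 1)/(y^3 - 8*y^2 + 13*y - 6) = (y + 1)/(y - 6)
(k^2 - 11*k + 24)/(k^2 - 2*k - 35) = (-k^2 + 11*k - 24)/(-k^2 + 2*k + 35)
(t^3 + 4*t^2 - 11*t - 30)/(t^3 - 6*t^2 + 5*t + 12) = (t^2 + 7*t + 10)/(t^2 - 3*t - 4)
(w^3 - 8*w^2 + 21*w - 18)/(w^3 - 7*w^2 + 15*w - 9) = (w - 2)/(w - 1)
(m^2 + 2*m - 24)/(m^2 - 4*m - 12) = (-m^2 - 2*m + 24)/(-m^2 + 4*m + 12)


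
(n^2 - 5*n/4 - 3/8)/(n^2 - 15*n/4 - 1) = (n - 3/2)/(n - 4)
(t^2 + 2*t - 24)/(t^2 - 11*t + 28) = (t + 6)/(t - 7)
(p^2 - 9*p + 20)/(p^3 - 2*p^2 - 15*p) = (p - 4)/(p*(p + 3))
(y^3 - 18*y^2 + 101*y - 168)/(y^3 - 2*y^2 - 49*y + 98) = (y^2 - 11*y + 24)/(y^2 + 5*y - 14)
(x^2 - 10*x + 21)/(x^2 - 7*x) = (x - 3)/x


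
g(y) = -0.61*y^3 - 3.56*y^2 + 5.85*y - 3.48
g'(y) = -1.83*y^2 - 7.12*y + 5.85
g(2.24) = -15.09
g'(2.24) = -19.28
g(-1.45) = -17.59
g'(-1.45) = 12.33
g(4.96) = -136.48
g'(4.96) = -74.49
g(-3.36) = -40.19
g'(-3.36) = 9.11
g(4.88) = -130.60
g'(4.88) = -72.48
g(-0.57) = -7.86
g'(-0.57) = 9.31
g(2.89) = -31.03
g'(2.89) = -30.01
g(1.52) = -4.96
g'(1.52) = -9.20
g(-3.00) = -36.60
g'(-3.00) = 10.74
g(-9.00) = 100.20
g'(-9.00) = -78.30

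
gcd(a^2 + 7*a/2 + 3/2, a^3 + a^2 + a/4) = a + 1/2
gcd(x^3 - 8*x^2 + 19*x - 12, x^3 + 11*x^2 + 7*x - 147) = x - 3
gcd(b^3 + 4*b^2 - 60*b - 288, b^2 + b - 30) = b + 6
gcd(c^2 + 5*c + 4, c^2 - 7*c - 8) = c + 1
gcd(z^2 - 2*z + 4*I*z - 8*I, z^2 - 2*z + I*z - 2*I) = z - 2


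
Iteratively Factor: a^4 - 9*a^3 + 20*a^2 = (a)*(a^3 - 9*a^2 + 20*a) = a^2*(a^2 - 9*a + 20) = a^2*(a - 5)*(a - 4)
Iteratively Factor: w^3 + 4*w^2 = (w)*(w^2 + 4*w) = w^2*(w + 4)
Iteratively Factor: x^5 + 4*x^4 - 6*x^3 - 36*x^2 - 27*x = (x + 3)*(x^4 + x^3 - 9*x^2 - 9*x) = (x - 3)*(x + 3)*(x^3 + 4*x^2 + 3*x) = (x - 3)*(x + 3)^2*(x^2 + x) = (x - 3)*(x + 1)*(x + 3)^2*(x)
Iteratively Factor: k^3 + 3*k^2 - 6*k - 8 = (k + 4)*(k^2 - k - 2) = (k + 1)*(k + 4)*(k - 2)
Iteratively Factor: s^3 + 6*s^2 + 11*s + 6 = (s + 1)*(s^2 + 5*s + 6) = (s + 1)*(s + 3)*(s + 2)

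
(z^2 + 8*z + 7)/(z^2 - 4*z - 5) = (z + 7)/(z - 5)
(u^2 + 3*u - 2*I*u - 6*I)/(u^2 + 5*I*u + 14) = (u + 3)/(u + 7*I)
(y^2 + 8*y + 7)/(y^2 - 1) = (y + 7)/(y - 1)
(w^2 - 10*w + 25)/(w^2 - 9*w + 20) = (w - 5)/(w - 4)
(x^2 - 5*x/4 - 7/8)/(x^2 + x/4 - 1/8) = (4*x - 7)/(4*x - 1)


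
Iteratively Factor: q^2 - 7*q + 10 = (q - 5)*(q - 2)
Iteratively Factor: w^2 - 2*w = (w)*(w - 2)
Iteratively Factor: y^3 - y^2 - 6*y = (y + 2)*(y^2 - 3*y) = y*(y + 2)*(y - 3)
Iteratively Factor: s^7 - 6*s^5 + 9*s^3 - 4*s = (s + 1)*(s^6 - s^5 - 5*s^4 + 5*s^3 + 4*s^2 - 4*s) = (s + 1)*(s + 2)*(s^5 - 3*s^4 + s^3 + 3*s^2 - 2*s) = (s + 1)^2*(s + 2)*(s^4 - 4*s^3 + 5*s^2 - 2*s) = (s - 1)*(s + 1)^2*(s + 2)*(s^3 - 3*s^2 + 2*s) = (s - 1)^2*(s + 1)^2*(s + 2)*(s^2 - 2*s) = s*(s - 1)^2*(s + 1)^2*(s + 2)*(s - 2)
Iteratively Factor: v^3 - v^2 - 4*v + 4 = (v + 2)*(v^2 - 3*v + 2) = (v - 1)*(v + 2)*(v - 2)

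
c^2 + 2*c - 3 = (c - 1)*(c + 3)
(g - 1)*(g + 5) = g^2 + 4*g - 5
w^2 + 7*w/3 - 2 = (w - 2/3)*(w + 3)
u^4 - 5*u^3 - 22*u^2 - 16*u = u*(u - 8)*(u + 1)*(u + 2)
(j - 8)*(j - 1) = j^2 - 9*j + 8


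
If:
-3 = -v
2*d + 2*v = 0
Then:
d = -3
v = 3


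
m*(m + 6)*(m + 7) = m^3 + 13*m^2 + 42*m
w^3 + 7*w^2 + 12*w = w*(w + 3)*(w + 4)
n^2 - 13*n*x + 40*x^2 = (n - 8*x)*(n - 5*x)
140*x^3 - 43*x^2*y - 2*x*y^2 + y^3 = (-5*x + y)*(-4*x + y)*(7*x + y)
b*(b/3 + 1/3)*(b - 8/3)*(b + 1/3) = b^4/3 - 4*b^3/9 - 29*b^2/27 - 8*b/27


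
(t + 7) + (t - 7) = 2*t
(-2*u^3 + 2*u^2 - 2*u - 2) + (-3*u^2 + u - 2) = -2*u^3 - u^2 - u - 4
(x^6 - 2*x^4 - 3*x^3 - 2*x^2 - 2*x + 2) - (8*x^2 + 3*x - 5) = x^6 - 2*x^4 - 3*x^3 - 10*x^2 - 5*x + 7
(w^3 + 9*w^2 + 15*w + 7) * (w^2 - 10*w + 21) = w^5 - w^4 - 54*w^3 + 46*w^2 + 245*w + 147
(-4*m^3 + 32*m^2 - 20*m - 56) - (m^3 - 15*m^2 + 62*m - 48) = -5*m^3 + 47*m^2 - 82*m - 8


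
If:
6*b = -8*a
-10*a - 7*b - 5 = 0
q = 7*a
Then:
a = -15/2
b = 10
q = -105/2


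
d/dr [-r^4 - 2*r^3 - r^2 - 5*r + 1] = -4*r^3 - 6*r^2 - 2*r - 5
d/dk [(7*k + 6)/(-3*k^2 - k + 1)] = (-21*k^2 - 7*k + (6*k + 1)*(7*k + 6) + 7)/(3*k^2 + k - 1)^2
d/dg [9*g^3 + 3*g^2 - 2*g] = 27*g^2 + 6*g - 2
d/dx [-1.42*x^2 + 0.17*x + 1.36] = 0.17 - 2.84*x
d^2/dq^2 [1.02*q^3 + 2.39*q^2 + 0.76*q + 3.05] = 6.12*q + 4.78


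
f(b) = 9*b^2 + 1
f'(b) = 18*b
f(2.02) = 37.72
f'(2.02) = 36.36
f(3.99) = 144.28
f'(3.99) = 71.82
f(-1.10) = 11.89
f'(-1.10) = -19.80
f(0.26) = 1.61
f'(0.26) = 4.68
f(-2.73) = 68.08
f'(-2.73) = -49.14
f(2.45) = 55.02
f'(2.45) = 44.10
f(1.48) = 20.71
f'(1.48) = 26.64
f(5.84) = 307.95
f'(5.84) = 105.12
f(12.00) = 1297.00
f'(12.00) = 216.00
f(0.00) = 1.00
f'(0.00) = 0.00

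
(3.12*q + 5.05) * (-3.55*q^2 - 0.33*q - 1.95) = -11.076*q^3 - 18.9571*q^2 - 7.7505*q - 9.8475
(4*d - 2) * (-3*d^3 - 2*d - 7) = -12*d^4 + 6*d^3 - 8*d^2 - 24*d + 14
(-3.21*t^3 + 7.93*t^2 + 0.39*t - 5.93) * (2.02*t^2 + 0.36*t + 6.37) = -6.4842*t^5 + 14.863*t^4 - 16.8051*t^3 + 38.6759*t^2 + 0.3495*t - 37.7741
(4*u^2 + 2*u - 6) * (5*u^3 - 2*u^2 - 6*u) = 20*u^5 + 2*u^4 - 58*u^3 + 36*u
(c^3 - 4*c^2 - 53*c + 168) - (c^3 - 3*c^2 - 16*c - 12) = -c^2 - 37*c + 180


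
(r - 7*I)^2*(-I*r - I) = -I*r^3 - 14*r^2 - I*r^2 - 14*r + 49*I*r + 49*I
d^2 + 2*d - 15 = (d - 3)*(d + 5)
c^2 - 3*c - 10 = (c - 5)*(c + 2)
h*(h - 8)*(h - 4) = h^3 - 12*h^2 + 32*h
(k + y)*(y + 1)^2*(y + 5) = k*y^3 + 7*k*y^2 + 11*k*y + 5*k + y^4 + 7*y^3 + 11*y^2 + 5*y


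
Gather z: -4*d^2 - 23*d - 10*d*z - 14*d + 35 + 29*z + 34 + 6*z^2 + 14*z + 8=-4*d^2 - 37*d + 6*z^2 + z*(43 - 10*d) + 77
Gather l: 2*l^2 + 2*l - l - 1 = 2*l^2 + l - 1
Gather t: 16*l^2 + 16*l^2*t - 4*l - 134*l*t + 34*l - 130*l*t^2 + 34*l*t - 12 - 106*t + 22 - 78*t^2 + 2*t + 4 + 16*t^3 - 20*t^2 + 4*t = 16*l^2 + 30*l + 16*t^3 + t^2*(-130*l - 98) + t*(16*l^2 - 100*l - 100) + 14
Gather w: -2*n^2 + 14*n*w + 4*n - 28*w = -2*n^2 + 4*n + w*(14*n - 28)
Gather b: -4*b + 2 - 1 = 1 - 4*b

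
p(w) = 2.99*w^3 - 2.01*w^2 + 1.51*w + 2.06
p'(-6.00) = 348.55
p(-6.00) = -725.20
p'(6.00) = 300.31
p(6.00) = 584.60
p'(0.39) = 1.31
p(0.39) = 2.52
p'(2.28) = 38.97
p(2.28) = 30.49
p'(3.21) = 81.03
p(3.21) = 85.09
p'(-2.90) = 88.61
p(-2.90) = -92.15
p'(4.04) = 131.67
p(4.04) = 172.51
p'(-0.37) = 4.23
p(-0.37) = 1.07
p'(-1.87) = 40.39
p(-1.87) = -27.34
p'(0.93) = 5.53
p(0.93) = 4.13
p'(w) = 8.97*w^2 - 4.02*w + 1.51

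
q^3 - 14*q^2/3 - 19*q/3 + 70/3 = (q - 5)*(q - 2)*(q + 7/3)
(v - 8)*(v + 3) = v^2 - 5*v - 24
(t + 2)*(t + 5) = t^2 + 7*t + 10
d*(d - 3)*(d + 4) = d^3 + d^2 - 12*d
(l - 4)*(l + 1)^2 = l^3 - 2*l^2 - 7*l - 4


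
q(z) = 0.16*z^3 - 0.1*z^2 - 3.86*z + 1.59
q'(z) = 0.48*z^2 - 0.2*z - 3.86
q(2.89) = -6.54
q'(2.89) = -0.43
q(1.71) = -4.50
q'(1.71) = -2.80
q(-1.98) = 7.60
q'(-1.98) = -1.58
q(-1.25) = 5.95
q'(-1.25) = -2.86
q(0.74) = -1.26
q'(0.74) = -3.75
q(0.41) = 0.00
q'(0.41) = -3.86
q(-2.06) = 7.72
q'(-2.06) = -1.41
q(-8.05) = -57.28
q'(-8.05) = 28.86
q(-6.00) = -13.41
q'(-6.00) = 14.62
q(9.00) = 75.39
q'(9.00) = 33.22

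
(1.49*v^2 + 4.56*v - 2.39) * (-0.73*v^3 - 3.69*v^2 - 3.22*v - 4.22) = -1.0877*v^5 - 8.8269*v^4 - 19.8795*v^3 - 12.1519*v^2 - 11.5474*v + 10.0858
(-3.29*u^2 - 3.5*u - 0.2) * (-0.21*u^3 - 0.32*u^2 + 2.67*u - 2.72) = 0.6909*u^5 + 1.7878*u^4 - 7.6223*u^3 - 0.332199999999998*u^2 + 8.986*u + 0.544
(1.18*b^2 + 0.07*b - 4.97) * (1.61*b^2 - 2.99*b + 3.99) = 1.8998*b^4 - 3.4155*b^3 - 3.5028*b^2 + 15.1396*b - 19.8303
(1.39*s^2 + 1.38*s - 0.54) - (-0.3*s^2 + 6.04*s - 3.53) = 1.69*s^2 - 4.66*s + 2.99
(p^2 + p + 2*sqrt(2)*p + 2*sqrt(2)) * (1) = p^2 + p + 2*sqrt(2)*p + 2*sqrt(2)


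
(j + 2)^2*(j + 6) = j^3 + 10*j^2 + 28*j + 24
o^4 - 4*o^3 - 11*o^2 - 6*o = o*(o - 6)*(o + 1)^2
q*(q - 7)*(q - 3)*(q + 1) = q^4 - 9*q^3 + 11*q^2 + 21*q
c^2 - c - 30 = (c - 6)*(c + 5)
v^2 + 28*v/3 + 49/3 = (v + 7/3)*(v + 7)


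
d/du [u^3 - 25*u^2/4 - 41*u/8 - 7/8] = 3*u^2 - 25*u/2 - 41/8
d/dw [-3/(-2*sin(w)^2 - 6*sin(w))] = -3*(2*sin(w) + 3)*cos(w)/(2*(sin(w) + 3)^2*sin(w)^2)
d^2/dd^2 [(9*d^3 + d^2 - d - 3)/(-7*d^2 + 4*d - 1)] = 60*(-2*d^3 + 19*d^2 - 10*d + 1)/(343*d^6 - 588*d^5 + 483*d^4 - 232*d^3 + 69*d^2 - 12*d + 1)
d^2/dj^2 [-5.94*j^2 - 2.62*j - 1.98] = -11.8800000000000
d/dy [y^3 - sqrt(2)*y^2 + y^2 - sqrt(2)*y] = 3*y^2 - 2*sqrt(2)*y + 2*y - sqrt(2)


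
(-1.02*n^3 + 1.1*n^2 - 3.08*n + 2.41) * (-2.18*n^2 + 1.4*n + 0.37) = 2.2236*n^5 - 3.826*n^4 + 7.877*n^3 - 9.1588*n^2 + 2.2344*n + 0.8917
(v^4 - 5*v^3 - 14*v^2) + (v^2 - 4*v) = v^4 - 5*v^3 - 13*v^2 - 4*v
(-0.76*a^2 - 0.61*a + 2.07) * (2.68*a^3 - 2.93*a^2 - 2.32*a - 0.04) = -2.0368*a^5 + 0.592*a^4 + 9.0981*a^3 - 4.6195*a^2 - 4.778*a - 0.0828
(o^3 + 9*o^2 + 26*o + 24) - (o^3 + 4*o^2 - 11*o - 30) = 5*o^2 + 37*o + 54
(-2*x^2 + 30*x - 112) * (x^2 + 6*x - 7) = -2*x^4 + 18*x^3 + 82*x^2 - 882*x + 784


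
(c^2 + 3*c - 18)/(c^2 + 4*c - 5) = (c^2 + 3*c - 18)/(c^2 + 4*c - 5)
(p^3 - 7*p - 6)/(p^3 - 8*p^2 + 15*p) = (p^2 + 3*p + 2)/(p*(p - 5))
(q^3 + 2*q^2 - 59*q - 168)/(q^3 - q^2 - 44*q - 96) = (q + 7)/(q + 4)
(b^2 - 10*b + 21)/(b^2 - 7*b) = (b - 3)/b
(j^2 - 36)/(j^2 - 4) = (j^2 - 36)/(j^2 - 4)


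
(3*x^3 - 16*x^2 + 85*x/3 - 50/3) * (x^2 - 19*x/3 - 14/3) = 3*x^5 - 35*x^4 + 347*x^3/3 - 1093*x^2/9 - 80*x/3 + 700/9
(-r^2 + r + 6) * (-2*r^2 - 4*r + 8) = 2*r^4 + 2*r^3 - 24*r^2 - 16*r + 48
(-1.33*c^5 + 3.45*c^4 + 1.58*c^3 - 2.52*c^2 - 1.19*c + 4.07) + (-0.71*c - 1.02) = -1.33*c^5 + 3.45*c^4 + 1.58*c^3 - 2.52*c^2 - 1.9*c + 3.05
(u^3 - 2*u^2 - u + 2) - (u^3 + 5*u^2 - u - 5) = 7 - 7*u^2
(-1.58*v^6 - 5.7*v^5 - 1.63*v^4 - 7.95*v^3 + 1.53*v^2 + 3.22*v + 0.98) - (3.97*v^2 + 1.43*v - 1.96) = -1.58*v^6 - 5.7*v^5 - 1.63*v^4 - 7.95*v^3 - 2.44*v^2 + 1.79*v + 2.94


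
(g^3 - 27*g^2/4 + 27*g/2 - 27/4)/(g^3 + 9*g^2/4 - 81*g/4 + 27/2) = (g - 3)/(g + 6)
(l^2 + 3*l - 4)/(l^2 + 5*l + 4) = (l - 1)/(l + 1)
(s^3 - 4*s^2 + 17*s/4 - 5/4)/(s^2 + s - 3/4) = (2*s^2 - 7*s + 5)/(2*s + 3)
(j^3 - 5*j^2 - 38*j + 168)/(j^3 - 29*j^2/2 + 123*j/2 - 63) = 2*(j^2 + 2*j - 24)/(2*j^2 - 15*j + 18)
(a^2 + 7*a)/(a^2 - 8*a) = (a + 7)/(a - 8)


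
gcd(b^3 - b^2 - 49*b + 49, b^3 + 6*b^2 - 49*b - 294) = b^2 - 49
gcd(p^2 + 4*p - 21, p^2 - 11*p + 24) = p - 3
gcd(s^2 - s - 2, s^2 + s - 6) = s - 2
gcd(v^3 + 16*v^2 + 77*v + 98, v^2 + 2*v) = v + 2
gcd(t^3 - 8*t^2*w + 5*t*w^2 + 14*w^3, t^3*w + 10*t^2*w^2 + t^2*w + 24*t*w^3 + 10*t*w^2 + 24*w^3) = 1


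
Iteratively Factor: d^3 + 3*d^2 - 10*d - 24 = (d - 3)*(d^2 + 6*d + 8) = (d - 3)*(d + 2)*(d + 4)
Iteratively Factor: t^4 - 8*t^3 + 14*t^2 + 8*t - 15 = (t - 1)*(t^3 - 7*t^2 + 7*t + 15) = (t - 3)*(t - 1)*(t^2 - 4*t - 5) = (t - 5)*(t - 3)*(t - 1)*(t + 1)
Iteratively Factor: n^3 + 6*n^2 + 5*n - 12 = (n + 4)*(n^2 + 2*n - 3) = (n - 1)*(n + 4)*(n + 3)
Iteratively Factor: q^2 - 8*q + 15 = (q - 3)*(q - 5)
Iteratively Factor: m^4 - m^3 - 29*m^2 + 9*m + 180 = (m + 4)*(m^3 - 5*m^2 - 9*m + 45) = (m - 5)*(m + 4)*(m^2 - 9) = (m - 5)*(m + 3)*(m + 4)*(m - 3)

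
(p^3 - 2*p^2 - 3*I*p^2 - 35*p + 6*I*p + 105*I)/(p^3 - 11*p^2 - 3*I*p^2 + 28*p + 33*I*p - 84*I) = (p + 5)/(p - 4)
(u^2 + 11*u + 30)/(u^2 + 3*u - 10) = (u + 6)/(u - 2)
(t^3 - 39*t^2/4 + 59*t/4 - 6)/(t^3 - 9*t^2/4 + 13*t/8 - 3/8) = 2*(t - 8)/(2*t - 1)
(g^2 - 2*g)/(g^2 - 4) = g/(g + 2)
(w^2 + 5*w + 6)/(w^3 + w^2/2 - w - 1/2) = 2*(w^2 + 5*w + 6)/(2*w^3 + w^2 - 2*w - 1)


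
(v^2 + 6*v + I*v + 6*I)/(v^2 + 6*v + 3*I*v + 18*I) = (v + I)/(v + 3*I)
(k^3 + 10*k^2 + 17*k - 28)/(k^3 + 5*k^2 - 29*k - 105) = (k^2 + 3*k - 4)/(k^2 - 2*k - 15)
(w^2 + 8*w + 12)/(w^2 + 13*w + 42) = (w + 2)/(w + 7)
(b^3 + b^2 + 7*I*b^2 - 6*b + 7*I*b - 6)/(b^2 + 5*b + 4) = (b^2 + 7*I*b - 6)/(b + 4)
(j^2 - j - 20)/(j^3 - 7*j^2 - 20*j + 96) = (j - 5)/(j^2 - 11*j + 24)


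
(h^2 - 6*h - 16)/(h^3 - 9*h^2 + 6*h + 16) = (h + 2)/(h^2 - h - 2)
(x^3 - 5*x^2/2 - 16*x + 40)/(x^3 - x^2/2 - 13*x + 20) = (x - 4)/(x - 2)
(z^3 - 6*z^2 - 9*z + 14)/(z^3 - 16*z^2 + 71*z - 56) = (z + 2)/(z - 8)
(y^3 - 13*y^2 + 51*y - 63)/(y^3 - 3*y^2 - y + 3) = (y^2 - 10*y + 21)/(y^2 - 1)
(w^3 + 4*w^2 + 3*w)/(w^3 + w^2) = (w + 3)/w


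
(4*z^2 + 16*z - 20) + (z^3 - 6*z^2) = z^3 - 2*z^2 + 16*z - 20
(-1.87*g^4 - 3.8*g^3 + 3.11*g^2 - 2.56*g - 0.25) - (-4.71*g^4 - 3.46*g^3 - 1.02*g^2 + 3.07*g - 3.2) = 2.84*g^4 - 0.34*g^3 + 4.13*g^2 - 5.63*g + 2.95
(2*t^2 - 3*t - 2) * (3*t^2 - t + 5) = 6*t^4 - 11*t^3 + 7*t^2 - 13*t - 10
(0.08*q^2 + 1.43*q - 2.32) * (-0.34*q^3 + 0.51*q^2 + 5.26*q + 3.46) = -0.0272*q^5 - 0.4454*q^4 + 1.9389*q^3 + 6.6154*q^2 - 7.2554*q - 8.0272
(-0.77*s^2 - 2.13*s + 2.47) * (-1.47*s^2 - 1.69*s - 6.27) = 1.1319*s^4 + 4.4324*s^3 + 4.7967*s^2 + 9.1808*s - 15.4869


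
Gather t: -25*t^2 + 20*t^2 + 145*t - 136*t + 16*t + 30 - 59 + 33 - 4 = -5*t^2 + 25*t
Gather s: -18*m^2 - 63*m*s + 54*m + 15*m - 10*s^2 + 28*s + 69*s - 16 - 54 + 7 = -18*m^2 + 69*m - 10*s^2 + s*(97 - 63*m) - 63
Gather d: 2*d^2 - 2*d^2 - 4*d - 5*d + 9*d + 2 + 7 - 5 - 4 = 0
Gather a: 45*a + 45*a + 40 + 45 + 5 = 90*a + 90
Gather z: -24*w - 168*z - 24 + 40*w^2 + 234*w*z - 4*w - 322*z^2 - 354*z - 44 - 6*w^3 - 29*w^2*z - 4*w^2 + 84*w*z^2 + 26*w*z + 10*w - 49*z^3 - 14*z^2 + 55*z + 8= -6*w^3 + 36*w^2 - 18*w - 49*z^3 + z^2*(84*w - 336) + z*(-29*w^2 + 260*w - 467) - 60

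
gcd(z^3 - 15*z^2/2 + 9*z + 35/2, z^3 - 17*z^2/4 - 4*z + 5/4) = z^2 - 4*z - 5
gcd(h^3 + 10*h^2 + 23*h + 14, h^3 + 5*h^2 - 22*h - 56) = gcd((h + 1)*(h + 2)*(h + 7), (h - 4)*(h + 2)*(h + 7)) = h^2 + 9*h + 14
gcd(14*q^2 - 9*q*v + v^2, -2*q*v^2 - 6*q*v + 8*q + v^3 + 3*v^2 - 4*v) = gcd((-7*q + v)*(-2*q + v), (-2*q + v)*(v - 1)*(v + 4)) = 2*q - v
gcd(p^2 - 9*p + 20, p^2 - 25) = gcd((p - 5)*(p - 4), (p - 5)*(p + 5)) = p - 5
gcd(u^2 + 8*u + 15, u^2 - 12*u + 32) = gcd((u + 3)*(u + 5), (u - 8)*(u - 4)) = 1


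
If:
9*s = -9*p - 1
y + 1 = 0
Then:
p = -s - 1/9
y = -1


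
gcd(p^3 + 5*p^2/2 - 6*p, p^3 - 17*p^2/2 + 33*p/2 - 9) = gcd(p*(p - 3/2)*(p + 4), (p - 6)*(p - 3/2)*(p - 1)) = p - 3/2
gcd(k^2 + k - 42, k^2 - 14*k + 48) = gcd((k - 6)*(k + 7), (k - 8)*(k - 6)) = k - 6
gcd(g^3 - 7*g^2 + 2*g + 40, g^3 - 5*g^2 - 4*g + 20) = g^2 - 3*g - 10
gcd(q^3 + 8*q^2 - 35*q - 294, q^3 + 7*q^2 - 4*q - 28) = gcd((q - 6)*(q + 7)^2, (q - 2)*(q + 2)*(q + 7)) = q + 7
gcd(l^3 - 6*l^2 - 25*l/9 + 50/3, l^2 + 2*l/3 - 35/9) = l - 5/3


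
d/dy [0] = 0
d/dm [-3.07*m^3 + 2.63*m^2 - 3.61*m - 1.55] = -9.21*m^2 + 5.26*m - 3.61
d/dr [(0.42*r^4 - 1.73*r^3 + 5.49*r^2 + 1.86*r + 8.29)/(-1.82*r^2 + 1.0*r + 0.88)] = (-1.5288*r^5 + 4.4086*r^4 - 1.9816*r^3 + 4.308*r^2 + 39.838*r - 6.6532)/(3.3124*r^4 - 3.64*r^3 - 2.2032*r^2 + 1.76*r + 0.7744)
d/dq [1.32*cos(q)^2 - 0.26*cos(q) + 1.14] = (0.26 - 2.64*cos(q))*sin(q)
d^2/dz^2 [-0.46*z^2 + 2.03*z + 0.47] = -0.920000000000000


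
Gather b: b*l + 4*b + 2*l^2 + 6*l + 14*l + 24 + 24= b*(l + 4) + 2*l^2 + 20*l + 48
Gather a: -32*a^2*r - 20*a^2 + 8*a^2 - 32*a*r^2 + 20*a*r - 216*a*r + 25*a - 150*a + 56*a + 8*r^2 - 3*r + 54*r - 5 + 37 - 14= a^2*(-32*r - 12) + a*(-32*r^2 - 196*r - 69) + 8*r^2 + 51*r + 18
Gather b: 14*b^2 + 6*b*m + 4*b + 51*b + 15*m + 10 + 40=14*b^2 + b*(6*m + 55) + 15*m + 50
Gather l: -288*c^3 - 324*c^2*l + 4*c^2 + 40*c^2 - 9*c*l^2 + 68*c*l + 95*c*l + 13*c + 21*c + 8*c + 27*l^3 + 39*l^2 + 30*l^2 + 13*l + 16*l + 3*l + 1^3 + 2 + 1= -288*c^3 + 44*c^2 + 42*c + 27*l^3 + l^2*(69 - 9*c) + l*(-324*c^2 + 163*c + 32) + 4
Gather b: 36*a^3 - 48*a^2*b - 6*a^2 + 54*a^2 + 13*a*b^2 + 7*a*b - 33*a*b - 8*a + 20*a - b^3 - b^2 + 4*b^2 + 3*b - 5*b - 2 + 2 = 36*a^3 + 48*a^2 + 12*a - b^3 + b^2*(13*a + 3) + b*(-48*a^2 - 26*a - 2)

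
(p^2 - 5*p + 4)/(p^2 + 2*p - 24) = (p - 1)/(p + 6)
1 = 1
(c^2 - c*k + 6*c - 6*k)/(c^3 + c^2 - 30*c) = (c - k)/(c*(c - 5))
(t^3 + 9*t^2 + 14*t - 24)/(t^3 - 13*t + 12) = (t + 6)/(t - 3)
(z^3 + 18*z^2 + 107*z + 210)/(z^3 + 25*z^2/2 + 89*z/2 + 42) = 2*(z^2 + 11*z + 30)/(2*z^2 + 11*z + 12)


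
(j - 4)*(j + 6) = j^2 + 2*j - 24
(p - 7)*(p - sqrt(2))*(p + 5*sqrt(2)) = p^3 - 7*p^2 + 4*sqrt(2)*p^2 - 28*sqrt(2)*p - 10*p + 70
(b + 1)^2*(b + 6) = b^3 + 8*b^2 + 13*b + 6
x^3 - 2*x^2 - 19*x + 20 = (x - 5)*(x - 1)*(x + 4)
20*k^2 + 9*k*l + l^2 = (4*k + l)*(5*k + l)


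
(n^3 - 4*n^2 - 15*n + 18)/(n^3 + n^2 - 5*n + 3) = (n - 6)/(n - 1)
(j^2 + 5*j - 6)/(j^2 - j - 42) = (j - 1)/(j - 7)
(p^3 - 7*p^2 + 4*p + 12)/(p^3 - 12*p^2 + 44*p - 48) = (p + 1)/(p - 4)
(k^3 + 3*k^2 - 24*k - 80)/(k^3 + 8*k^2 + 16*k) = (k - 5)/k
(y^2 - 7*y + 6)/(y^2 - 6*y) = (y - 1)/y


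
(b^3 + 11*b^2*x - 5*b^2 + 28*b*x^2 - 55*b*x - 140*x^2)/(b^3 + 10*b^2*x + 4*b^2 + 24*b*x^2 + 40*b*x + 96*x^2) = (b^2 + 7*b*x - 5*b - 35*x)/(b^2 + 6*b*x + 4*b + 24*x)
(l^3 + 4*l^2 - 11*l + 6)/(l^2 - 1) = (l^2 + 5*l - 6)/(l + 1)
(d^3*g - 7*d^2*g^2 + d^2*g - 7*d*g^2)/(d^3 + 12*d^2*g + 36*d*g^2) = g*(d^2 - 7*d*g + d - 7*g)/(d^2 + 12*d*g + 36*g^2)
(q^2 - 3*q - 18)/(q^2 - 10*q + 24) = (q + 3)/(q - 4)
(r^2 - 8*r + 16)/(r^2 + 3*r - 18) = (r^2 - 8*r + 16)/(r^2 + 3*r - 18)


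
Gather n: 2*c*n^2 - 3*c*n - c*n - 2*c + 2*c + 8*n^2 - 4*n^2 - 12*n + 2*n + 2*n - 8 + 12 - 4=n^2*(2*c + 4) + n*(-4*c - 8)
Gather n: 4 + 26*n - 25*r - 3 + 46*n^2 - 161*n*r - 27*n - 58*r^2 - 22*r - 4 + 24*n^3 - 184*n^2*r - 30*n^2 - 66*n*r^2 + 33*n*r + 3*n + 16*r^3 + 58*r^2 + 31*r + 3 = 24*n^3 + n^2*(16 - 184*r) + n*(-66*r^2 - 128*r + 2) + 16*r^3 - 16*r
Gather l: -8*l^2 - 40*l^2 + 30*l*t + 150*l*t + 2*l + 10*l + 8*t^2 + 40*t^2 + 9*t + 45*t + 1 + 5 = -48*l^2 + l*(180*t + 12) + 48*t^2 + 54*t + 6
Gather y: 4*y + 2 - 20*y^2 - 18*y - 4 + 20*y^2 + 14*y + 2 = 0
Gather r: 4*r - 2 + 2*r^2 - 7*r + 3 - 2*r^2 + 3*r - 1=0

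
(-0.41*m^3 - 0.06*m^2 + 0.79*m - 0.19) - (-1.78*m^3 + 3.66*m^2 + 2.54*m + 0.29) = 1.37*m^3 - 3.72*m^2 - 1.75*m - 0.48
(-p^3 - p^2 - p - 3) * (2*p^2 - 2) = -2*p^5 - 2*p^4 - 4*p^2 + 2*p + 6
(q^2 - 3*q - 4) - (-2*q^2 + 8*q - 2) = 3*q^2 - 11*q - 2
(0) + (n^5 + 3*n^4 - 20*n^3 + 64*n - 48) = n^5 + 3*n^4 - 20*n^3 + 64*n - 48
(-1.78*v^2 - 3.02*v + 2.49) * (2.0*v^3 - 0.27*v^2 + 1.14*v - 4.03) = -3.56*v^5 - 5.5594*v^4 + 3.7662*v^3 + 3.0583*v^2 + 15.0092*v - 10.0347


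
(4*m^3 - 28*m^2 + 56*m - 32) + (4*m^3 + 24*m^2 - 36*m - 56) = 8*m^3 - 4*m^2 + 20*m - 88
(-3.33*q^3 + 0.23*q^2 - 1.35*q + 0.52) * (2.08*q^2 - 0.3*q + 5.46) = -6.9264*q^5 + 1.4774*q^4 - 21.0588*q^3 + 2.7424*q^2 - 7.527*q + 2.8392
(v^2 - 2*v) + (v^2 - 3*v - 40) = 2*v^2 - 5*v - 40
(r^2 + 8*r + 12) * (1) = r^2 + 8*r + 12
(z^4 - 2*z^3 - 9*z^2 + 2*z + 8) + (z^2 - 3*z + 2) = z^4 - 2*z^3 - 8*z^2 - z + 10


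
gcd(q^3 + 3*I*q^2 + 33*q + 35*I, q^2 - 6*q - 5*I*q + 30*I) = q - 5*I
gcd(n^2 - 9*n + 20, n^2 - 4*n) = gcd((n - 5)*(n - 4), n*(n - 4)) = n - 4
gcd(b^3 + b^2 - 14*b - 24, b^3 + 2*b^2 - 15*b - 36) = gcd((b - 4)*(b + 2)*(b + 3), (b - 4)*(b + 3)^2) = b^2 - b - 12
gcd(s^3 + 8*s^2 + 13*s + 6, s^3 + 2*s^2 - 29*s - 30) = s^2 + 7*s + 6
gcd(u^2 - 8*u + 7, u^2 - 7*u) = u - 7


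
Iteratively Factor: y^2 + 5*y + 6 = (y + 2)*(y + 3)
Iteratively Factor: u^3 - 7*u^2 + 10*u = (u - 2)*(u^2 - 5*u) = (u - 5)*(u - 2)*(u)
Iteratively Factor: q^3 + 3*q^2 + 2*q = (q)*(q^2 + 3*q + 2) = q*(q + 2)*(q + 1)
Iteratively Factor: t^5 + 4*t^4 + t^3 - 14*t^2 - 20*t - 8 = (t + 1)*(t^4 + 3*t^3 - 2*t^2 - 12*t - 8) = (t + 1)*(t + 2)*(t^3 + t^2 - 4*t - 4) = (t + 1)^2*(t + 2)*(t^2 - 4) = (t - 2)*(t + 1)^2*(t + 2)*(t + 2)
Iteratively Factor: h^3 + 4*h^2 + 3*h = (h + 3)*(h^2 + h) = h*(h + 3)*(h + 1)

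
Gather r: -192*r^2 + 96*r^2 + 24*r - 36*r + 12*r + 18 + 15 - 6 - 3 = 24 - 96*r^2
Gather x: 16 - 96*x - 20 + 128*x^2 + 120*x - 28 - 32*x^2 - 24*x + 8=96*x^2 - 24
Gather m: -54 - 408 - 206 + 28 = -640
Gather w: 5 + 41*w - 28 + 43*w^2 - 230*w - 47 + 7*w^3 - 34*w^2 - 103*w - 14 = 7*w^3 + 9*w^2 - 292*w - 84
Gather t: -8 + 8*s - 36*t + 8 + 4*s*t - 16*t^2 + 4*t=8*s - 16*t^2 + t*(4*s - 32)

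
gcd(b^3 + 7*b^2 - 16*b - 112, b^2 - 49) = b + 7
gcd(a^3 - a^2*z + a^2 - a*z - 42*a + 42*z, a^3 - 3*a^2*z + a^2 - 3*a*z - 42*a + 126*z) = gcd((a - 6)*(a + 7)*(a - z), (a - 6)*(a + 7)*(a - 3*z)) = a^2 + a - 42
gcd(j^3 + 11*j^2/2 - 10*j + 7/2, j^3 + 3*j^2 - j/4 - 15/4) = j - 1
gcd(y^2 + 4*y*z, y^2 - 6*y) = y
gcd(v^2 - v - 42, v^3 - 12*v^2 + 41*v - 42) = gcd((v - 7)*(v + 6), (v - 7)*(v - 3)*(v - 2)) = v - 7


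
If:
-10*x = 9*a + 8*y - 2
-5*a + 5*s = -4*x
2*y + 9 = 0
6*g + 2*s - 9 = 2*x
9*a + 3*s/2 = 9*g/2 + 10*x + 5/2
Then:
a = 2069/817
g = 3844/2451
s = 25/19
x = 2485/1634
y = -9/2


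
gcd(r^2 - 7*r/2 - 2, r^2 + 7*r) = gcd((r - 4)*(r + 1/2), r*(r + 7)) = 1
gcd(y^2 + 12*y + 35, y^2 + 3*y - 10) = y + 5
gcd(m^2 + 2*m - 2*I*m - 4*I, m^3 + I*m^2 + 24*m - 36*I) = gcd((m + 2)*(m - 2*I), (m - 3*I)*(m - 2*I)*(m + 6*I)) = m - 2*I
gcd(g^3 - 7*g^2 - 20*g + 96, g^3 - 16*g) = g + 4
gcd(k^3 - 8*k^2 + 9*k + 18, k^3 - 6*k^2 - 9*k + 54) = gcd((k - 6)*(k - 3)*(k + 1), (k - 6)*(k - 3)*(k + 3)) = k^2 - 9*k + 18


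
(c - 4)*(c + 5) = c^2 + c - 20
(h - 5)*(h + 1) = h^2 - 4*h - 5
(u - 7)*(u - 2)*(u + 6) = u^3 - 3*u^2 - 40*u + 84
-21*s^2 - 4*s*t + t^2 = (-7*s + t)*(3*s + t)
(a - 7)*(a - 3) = a^2 - 10*a + 21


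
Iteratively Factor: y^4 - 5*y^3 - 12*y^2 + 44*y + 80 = (y + 2)*(y^3 - 7*y^2 + 2*y + 40) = (y - 4)*(y + 2)*(y^2 - 3*y - 10) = (y - 5)*(y - 4)*(y + 2)*(y + 2)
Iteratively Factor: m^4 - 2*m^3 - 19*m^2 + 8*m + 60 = (m - 5)*(m^3 + 3*m^2 - 4*m - 12) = (m - 5)*(m + 3)*(m^2 - 4) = (m - 5)*(m - 2)*(m + 3)*(m + 2)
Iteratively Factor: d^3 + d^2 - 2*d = (d - 1)*(d^2 + 2*d) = (d - 1)*(d + 2)*(d)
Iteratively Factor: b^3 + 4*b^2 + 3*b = (b + 3)*(b^2 + b) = (b + 1)*(b + 3)*(b)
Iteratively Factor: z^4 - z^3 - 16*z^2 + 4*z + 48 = (z - 4)*(z^3 + 3*z^2 - 4*z - 12) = (z - 4)*(z - 2)*(z^2 + 5*z + 6) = (z - 4)*(z - 2)*(z + 3)*(z + 2)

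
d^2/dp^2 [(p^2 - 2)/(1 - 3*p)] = 34/(27*p^3 - 27*p^2 + 9*p - 1)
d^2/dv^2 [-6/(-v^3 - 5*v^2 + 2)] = 12*(v^2*(3*v + 10)^2 - (3*v + 5)*(v^3 + 5*v^2 - 2))/(v^3 + 5*v^2 - 2)^3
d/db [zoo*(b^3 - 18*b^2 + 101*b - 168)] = zoo*(b^2 + b + 1)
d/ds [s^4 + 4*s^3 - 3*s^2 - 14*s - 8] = 4*s^3 + 12*s^2 - 6*s - 14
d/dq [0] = 0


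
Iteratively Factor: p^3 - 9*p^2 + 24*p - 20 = (p - 5)*(p^2 - 4*p + 4) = (p - 5)*(p - 2)*(p - 2)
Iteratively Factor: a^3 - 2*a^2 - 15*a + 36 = (a - 3)*(a^2 + a - 12) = (a - 3)*(a + 4)*(a - 3)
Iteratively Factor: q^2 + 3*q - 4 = (q + 4)*(q - 1)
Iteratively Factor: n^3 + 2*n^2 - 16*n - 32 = (n + 2)*(n^2 - 16) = (n + 2)*(n + 4)*(n - 4)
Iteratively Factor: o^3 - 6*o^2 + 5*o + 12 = (o - 3)*(o^2 - 3*o - 4) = (o - 4)*(o - 3)*(o + 1)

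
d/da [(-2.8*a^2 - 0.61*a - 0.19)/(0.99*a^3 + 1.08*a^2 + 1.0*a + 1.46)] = (2.772*a^4 + 1.2078*a^3 - 1.5769*a^2 - 7.7656*a - 0.7006)/(0.9801*a^6 + 2.1384*a^5 + 3.1464*a^4 + 5.0508*a^3 + 4.1536*a^2 + 2.92*a + 2.1316)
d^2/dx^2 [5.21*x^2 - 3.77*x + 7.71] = 10.4200000000000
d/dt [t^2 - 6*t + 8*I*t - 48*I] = 2*t - 6 + 8*I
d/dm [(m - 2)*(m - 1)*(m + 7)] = 3*m^2 + 8*m - 19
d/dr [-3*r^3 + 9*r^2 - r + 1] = -9*r^2 + 18*r - 1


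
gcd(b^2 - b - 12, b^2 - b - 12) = b^2 - b - 12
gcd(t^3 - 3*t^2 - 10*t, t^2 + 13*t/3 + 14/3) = t + 2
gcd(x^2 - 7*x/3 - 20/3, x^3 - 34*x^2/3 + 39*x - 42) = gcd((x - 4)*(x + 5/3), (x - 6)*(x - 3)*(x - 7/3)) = 1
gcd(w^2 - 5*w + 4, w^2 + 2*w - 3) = w - 1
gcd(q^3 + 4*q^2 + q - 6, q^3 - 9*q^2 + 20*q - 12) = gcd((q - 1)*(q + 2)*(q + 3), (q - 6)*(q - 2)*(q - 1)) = q - 1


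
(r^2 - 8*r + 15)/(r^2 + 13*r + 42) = (r^2 - 8*r + 15)/(r^2 + 13*r + 42)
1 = 1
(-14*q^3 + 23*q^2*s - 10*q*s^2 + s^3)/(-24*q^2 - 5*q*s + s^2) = (14*q^3 - 23*q^2*s + 10*q*s^2 - s^3)/(24*q^2 + 5*q*s - s^2)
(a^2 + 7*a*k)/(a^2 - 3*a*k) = (a + 7*k)/(a - 3*k)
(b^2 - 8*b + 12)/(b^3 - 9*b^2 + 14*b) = (b - 6)/(b*(b - 7))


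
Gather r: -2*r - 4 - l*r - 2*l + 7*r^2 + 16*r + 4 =-2*l + 7*r^2 + r*(14 - l)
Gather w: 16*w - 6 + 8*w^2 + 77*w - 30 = 8*w^2 + 93*w - 36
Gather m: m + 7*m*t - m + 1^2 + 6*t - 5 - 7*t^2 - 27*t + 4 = 7*m*t - 7*t^2 - 21*t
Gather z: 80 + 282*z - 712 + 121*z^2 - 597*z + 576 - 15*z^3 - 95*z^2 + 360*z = -15*z^3 + 26*z^2 + 45*z - 56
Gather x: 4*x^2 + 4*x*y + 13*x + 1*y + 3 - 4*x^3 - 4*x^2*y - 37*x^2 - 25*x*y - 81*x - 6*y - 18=-4*x^3 + x^2*(-4*y - 33) + x*(-21*y - 68) - 5*y - 15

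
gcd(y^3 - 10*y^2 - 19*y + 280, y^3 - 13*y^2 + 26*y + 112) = y^2 - 15*y + 56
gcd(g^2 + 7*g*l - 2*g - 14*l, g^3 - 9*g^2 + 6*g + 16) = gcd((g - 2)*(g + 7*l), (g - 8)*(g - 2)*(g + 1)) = g - 2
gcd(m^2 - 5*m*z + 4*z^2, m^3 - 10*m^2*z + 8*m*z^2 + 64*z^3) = -m + 4*z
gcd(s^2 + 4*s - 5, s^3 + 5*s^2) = s + 5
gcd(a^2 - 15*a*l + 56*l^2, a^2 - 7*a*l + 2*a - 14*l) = a - 7*l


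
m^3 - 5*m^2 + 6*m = m*(m - 3)*(m - 2)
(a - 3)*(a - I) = a^2 - 3*a - I*a + 3*I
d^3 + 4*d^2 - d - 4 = (d - 1)*(d + 1)*(d + 4)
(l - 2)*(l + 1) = l^2 - l - 2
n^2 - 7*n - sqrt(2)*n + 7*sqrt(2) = (n - 7)*(n - sqrt(2))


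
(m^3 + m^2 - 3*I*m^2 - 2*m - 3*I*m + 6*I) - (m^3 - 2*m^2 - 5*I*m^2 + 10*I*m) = 3*m^2 + 2*I*m^2 - 2*m - 13*I*m + 6*I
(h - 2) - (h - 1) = -1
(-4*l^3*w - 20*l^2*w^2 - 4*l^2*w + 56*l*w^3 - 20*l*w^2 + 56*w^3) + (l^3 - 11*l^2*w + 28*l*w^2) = -4*l^3*w + l^3 - 20*l^2*w^2 - 15*l^2*w + 56*l*w^3 + 8*l*w^2 + 56*w^3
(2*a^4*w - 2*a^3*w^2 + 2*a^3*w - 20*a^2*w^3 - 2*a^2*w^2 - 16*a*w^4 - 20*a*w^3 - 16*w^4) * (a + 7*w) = 2*a^5*w + 12*a^4*w^2 + 2*a^4*w - 34*a^3*w^3 + 12*a^3*w^2 - 156*a^2*w^4 - 34*a^2*w^3 - 112*a*w^5 - 156*a*w^4 - 112*w^5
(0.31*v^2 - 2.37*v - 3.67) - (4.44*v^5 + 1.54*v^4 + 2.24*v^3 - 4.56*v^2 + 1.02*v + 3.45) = -4.44*v^5 - 1.54*v^4 - 2.24*v^3 + 4.87*v^2 - 3.39*v - 7.12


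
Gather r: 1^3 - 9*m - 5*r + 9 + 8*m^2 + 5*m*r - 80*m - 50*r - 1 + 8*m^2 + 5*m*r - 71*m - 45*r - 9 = 16*m^2 - 160*m + r*(10*m - 100)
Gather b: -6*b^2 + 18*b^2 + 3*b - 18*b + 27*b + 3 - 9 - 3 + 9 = 12*b^2 + 12*b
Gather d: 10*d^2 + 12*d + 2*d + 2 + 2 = 10*d^2 + 14*d + 4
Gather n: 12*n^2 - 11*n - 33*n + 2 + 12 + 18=12*n^2 - 44*n + 32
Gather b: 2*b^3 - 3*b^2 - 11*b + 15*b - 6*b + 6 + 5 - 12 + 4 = 2*b^3 - 3*b^2 - 2*b + 3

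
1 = 1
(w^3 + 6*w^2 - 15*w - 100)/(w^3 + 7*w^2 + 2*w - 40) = (w^2 + w - 20)/(w^2 + 2*w - 8)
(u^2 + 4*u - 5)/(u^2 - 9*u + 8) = (u + 5)/(u - 8)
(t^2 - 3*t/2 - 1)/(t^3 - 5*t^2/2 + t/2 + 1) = 1/(t - 1)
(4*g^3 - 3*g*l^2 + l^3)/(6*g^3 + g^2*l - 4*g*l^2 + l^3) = (2*g - l)/(3*g - l)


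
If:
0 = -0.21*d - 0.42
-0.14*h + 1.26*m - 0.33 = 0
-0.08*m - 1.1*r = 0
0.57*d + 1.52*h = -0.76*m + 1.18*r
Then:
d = -2.00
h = 0.57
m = 0.33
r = -0.02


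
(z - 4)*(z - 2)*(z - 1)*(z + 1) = z^4 - 6*z^3 + 7*z^2 + 6*z - 8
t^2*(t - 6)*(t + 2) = t^4 - 4*t^3 - 12*t^2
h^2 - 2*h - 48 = (h - 8)*(h + 6)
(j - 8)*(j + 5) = j^2 - 3*j - 40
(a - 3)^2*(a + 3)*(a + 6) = a^4 + 3*a^3 - 27*a^2 - 27*a + 162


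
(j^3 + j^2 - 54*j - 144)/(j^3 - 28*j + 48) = (j^2 - 5*j - 24)/(j^2 - 6*j + 8)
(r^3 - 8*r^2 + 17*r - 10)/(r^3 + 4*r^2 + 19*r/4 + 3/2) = 4*(r^3 - 8*r^2 + 17*r - 10)/(4*r^3 + 16*r^2 + 19*r + 6)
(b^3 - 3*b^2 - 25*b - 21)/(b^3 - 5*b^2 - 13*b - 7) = (b + 3)/(b + 1)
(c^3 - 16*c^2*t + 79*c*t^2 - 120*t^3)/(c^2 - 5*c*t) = c - 11*t + 24*t^2/c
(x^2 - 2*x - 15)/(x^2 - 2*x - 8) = (-x^2 + 2*x + 15)/(-x^2 + 2*x + 8)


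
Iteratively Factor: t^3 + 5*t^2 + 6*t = (t + 3)*(t^2 + 2*t) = t*(t + 3)*(t + 2)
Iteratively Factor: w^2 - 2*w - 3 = (w - 3)*(w + 1)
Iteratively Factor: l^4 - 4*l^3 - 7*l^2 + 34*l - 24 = (l - 4)*(l^3 - 7*l + 6) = (l - 4)*(l + 3)*(l^2 - 3*l + 2) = (l - 4)*(l - 1)*(l + 3)*(l - 2)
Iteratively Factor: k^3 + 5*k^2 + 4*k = (k + 1)*(k^2 + 4*k) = (k + 1)*(k + 4)*(k)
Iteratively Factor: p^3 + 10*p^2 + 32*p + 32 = (p + 4)*(p^2 + 6*p + 8) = (p + 2)*(p + 4)*(p + 4)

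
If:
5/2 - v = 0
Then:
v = 5/2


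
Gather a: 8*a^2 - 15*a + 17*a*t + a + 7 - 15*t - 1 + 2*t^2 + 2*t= 8*a^2 + a*(17*t - 14) + 2*t^2 - 13*t + 6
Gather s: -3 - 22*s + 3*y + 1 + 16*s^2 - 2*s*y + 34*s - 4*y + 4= 16*s^2 + s*(12 - 2*y) - y + 2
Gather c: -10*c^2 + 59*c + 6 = -10*c^2 + 59*c + 6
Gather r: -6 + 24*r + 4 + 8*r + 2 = 32*r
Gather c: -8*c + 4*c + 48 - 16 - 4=28 - 4*c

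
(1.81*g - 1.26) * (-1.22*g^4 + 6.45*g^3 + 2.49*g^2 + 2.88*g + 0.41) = -2.2082*g^5 + 13.2117*g^4 - 3.6201*g^3 + 2.0754*g^2 - 2.8867*g - 0.5166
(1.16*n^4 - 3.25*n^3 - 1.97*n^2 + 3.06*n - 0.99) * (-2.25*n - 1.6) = -2.61*n^5 + 5.4565*n^4 + 9.6325*n^3 - 3.733*n^2 - 2.6685*n + 1.584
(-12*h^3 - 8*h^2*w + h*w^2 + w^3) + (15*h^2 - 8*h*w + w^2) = -12*h^3 - 8*h^2*w + 15*h^2 + h*w^2 - 8*h*w + w^3 + w^2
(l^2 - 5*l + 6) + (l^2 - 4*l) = 2*l^2 - 9*l + 6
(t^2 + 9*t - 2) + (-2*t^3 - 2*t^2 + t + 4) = -2*t^3 - t^2 + 10*t + 2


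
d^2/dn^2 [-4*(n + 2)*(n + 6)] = -8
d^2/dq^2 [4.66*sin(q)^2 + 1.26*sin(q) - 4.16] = -18.64*sin(q)^2 - 1.26*sin(q) + 9.32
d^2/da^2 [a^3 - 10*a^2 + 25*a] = 6*a - 20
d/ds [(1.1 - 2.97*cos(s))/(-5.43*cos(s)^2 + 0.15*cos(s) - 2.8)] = (16.1271*cos(s)^2 - 11.946*cos(s) - 8.151)*sin(s)/(29.4849*cos(s)^4 - 1.629*cos(s)^3 + 30.4305*cos(s)^2 - 0.84*cos(s) + 7.84)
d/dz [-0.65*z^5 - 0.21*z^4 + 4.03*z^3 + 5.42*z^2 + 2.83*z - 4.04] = -3.25*z^4 - 0.84*z^3 + 12.09*z^2 + 10.84*z + 2.83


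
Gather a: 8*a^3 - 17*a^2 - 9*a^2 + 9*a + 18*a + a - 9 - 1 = 8*a^3 - 26*a^2 + 28*a - 10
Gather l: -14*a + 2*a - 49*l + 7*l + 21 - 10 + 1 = -12*a - 42*l + 12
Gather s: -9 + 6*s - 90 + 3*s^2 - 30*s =3*s^2 - 24*s - 99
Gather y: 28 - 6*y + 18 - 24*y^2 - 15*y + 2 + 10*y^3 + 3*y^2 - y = 10*y^3 - 21*y^2 - 22*y + 48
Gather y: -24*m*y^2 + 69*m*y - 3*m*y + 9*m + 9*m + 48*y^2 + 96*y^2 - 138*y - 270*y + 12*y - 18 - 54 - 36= 18*m + y^2*(144 - 24*m) + y*(66*m - 396) - 108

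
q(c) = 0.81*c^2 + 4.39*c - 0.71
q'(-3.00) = -0.47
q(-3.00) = -6.59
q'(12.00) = 23.83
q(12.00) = 168.61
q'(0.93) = 5.90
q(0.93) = 4.07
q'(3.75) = 10.46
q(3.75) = 27.14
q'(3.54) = 10.12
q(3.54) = 24.98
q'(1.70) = 7.14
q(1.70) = 9.09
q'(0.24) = 4.78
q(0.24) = 0.39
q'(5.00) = 12.49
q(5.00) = 41.49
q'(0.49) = 5.18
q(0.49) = 1.64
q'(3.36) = 9.83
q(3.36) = 23.18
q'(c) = 1.62*c + 4.39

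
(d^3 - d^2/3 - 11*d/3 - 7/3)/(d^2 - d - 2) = (3*d^2 - 4*d - 7)/(3*(d - 2))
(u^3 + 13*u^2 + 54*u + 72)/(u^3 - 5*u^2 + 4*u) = (u^3 + 13*u^2 + 54*u + 72)/(u*(u^2 - 5*u + 4))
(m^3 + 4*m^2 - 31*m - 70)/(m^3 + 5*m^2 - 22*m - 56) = (m - 5)/(m - 4)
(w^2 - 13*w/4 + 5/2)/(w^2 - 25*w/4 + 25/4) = (w - 2)/(w - 5)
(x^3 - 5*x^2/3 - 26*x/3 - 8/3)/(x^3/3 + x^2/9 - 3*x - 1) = 3*(x^2 - 2*x - 8)/(x^2 - 9)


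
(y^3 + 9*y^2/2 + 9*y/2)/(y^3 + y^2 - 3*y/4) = 2*(y + 3)/(2*y - 1)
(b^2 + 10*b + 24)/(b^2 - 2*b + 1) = (b^2 + 10*b + 24)/(b^2 - 2*b + 1)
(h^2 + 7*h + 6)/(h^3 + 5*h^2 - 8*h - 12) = 1/(h - 2)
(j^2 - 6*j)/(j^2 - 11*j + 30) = j/(j - 5)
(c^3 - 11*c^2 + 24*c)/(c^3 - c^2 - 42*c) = (-c^2 + 11*c - 24)/(-c^2 + c + 42)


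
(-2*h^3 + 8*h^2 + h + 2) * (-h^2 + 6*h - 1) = 2*h^5 - 20*h^4 + 49*h^3 - 4*h^2 + 11*h - 2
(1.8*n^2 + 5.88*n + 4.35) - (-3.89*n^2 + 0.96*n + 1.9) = 5.69*n^2 + 4.92*n + 2.45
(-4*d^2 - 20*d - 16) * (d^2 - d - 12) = -4*d^4 - 16*d^3 + 52*d^2 + 256*d + 192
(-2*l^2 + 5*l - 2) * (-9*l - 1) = 18*l^3 - 43*l^2 + 13*l + 2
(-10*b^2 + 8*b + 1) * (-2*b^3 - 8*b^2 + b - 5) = 20*b^5 + 64*b^4 - 76*b^3 + 50*b^2 - 39*b - 5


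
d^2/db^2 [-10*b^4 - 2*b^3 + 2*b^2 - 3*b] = -120*b^2 - 12*b + 4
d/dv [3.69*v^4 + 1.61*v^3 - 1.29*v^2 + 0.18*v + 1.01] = 14.76*v^3 + 4.83*v^2 - 2.58*v + 0.18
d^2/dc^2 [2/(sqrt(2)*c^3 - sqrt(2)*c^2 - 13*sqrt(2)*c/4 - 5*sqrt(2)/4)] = 8*sqrt(2)*(4*(1 - 3*c)*(-4*c^3 + 4*c^2 + 13*c + 5) - (-12*c^2 + 8*c + 13)^2)/(-4*c^3 + 4*c^2 + 13*c + 5)^3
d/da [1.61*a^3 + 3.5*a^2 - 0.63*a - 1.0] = 4.83*a^2 + 7.0*a - 0.63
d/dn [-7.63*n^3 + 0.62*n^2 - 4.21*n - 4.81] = -22.89*n^2 + 1.24*n - 4.21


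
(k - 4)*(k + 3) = k^2 - k - 12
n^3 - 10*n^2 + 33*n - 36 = (n - 4)*(n - 3)^2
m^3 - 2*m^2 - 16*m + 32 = (m - 4)*(m - 2)*(m + 4)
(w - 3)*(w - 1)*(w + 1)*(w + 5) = w^4 + 2*w^3 - 16*w^2 - 2*w + 15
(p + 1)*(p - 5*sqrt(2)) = p^2 - 5*sqrt(2)*p + p - 5*sqrt(2)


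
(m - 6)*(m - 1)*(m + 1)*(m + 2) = m^4 - 4*m^3 - 13*m^2 + 4*m + 12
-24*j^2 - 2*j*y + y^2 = (-6*j + y)*(4*j + y)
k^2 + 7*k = k*(k + 7)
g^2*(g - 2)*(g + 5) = g^4 + 3*g^3 - 10*g^2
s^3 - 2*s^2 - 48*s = s*(s - 8)*(s + 6)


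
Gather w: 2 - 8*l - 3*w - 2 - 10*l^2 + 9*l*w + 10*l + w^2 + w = -10*l^2 + 2*l + w^2 + w*(9*l - 2)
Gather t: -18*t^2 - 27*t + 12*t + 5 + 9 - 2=-18*t^2 - 15*t + 12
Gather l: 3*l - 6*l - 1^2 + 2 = 1 - 3*l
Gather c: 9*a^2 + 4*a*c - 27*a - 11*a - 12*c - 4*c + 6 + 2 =9*a^2 - 38*a + c*(4*a - 16) + 8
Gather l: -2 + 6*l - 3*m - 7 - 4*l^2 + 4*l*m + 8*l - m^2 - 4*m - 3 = -4*l^2 + l*(4*m + 14) - m^2 - 7*m - 12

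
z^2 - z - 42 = (z - 7)*(z + 6)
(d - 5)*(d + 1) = d^2 - 4*d - 5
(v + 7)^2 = v^2 + 14*v + 49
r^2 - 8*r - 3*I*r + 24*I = (r - 8)*(r - 3*I)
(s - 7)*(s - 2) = s^2 - 9*s + 14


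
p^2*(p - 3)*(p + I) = p^4 - 3*p^3 + I*p^3 - 3*I*p^2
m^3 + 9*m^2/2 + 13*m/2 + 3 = (m + 1)*(m + 3/2)*(m + 2)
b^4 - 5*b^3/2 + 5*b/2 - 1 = (b - 2)*(b - 1)*(b - 1/2)*(b + 1)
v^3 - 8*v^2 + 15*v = v*(v - 5)*(v - 3)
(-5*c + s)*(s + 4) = -5*c*s - 20*c + s^2 + 4*s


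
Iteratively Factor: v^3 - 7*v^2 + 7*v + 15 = (v - 5)*(v^2 - 2*v - 3) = (v - 5)*(v + 1)*(v - 3)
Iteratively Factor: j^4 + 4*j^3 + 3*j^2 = (j + 1)*(j^3 + 3*j^2) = j*(j + 1)*(j^2 + 3*j) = j^2*(j + 1)*(j + 3)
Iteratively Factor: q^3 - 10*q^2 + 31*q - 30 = (q - 2)*(q^2 - 8*q + 15) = (q - 3)*(q - 2)*(q - 5)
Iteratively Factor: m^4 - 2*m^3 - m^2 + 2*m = (m + 1)*(m^3 - 3*m^2 + 2*m) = (m - 1)*(m + 1)*(m^2 - 2*m) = m*(m - 1)*(m + 1)*(m - 2)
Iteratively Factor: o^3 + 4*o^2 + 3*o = (o)*(o^2 + 4*o + 3) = o*(o + 1)*(o + 3)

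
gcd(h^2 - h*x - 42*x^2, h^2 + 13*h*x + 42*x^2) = h + 6*x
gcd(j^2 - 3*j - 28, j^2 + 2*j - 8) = j + 4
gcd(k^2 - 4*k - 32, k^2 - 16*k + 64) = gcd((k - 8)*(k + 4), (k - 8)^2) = k - 8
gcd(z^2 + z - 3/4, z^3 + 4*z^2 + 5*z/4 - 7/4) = z - 1/2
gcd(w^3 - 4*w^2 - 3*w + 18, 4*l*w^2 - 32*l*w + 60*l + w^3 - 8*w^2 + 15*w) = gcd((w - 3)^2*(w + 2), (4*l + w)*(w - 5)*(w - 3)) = w - 3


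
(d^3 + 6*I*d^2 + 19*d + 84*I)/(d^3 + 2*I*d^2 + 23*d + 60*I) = (d^2 + 3*I*d + 28)/(d^2 - I*d + 20)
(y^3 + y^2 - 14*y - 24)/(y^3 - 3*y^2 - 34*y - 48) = (y - 4)/(y - 8)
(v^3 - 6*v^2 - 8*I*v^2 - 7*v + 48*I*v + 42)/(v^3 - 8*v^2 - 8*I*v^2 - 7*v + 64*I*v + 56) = (v - 6)/(v - 8)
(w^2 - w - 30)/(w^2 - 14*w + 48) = (w + 5)/(w - 8)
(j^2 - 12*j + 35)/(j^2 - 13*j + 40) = (j - 7)/(j - 8)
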